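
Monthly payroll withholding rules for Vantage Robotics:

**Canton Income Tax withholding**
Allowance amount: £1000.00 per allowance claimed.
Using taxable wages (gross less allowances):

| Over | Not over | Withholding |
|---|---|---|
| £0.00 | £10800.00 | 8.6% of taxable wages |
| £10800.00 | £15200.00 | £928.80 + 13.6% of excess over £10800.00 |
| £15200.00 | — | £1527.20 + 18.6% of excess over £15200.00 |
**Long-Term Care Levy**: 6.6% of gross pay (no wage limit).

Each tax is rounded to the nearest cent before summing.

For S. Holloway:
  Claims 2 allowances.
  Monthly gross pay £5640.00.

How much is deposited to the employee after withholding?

Canton Income Tax: taxable = £5640.00 − 2×£1000.00 = £3640.00
  8.6% × £3640.00 = £313.04
Long-Term Care Levy: 6.6% × £5640.00 = £372.24
Total withheld: £313.04 + £372.24 = £685.28
Net pay: £5640.00 − £685.28 = £4954.72

£4954.72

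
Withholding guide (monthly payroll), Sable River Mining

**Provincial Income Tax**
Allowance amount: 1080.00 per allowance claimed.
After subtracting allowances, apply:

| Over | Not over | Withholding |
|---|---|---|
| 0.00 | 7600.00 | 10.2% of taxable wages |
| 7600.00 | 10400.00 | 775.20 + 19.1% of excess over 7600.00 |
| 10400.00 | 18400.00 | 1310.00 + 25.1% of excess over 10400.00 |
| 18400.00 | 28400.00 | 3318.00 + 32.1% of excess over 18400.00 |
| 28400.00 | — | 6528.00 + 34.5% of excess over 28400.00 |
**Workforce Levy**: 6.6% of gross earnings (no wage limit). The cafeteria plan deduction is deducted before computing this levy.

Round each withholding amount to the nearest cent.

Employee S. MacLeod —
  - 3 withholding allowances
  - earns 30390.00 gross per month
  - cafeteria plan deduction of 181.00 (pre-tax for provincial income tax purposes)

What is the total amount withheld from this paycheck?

Provincial Income Tax: taxable = 30390.00 − 181.00 − 3×1080.00 = 26969.00
  3318.00 + 32.1% × (26969.00 − 18400.00) = 3318.00 + 32.1% × 8569.00 = 6068.65
Workforce Levy: 6.6% × 30209.00 = 1993.79
Total: 6068.65 + 1993.79 = 8062.44

8062.44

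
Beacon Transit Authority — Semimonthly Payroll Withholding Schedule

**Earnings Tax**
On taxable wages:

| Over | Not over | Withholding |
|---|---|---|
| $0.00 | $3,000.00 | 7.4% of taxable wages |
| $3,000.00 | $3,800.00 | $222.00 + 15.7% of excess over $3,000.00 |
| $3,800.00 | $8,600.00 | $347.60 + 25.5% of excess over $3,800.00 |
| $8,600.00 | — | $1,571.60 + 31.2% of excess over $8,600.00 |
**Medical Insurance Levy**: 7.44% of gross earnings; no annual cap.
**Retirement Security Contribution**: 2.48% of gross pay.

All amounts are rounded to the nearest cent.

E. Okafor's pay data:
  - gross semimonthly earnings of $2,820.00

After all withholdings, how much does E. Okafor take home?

Earnings Tax: taxable = $2,820.00
  7.4% × $2,820.00 = $208.68
Medical Insurance Levy: 7.44% × $2,820.00 = $209.81
Retirement Security Contribution: 2.48% × $2,820.00 = $69.94
Total withheld: $208.68 + $209.81 + $69.94 = $488.43
Net pay: $2,820.00 − $488.43 = $2,331.57

$2,331.57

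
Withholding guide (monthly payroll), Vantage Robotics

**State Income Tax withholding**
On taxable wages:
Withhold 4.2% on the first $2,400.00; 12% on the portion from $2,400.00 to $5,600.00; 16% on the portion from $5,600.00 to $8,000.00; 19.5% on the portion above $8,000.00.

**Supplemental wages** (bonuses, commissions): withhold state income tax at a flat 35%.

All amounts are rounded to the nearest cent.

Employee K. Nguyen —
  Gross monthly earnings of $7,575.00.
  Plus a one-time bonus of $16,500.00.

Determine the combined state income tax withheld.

$6,575.80

State Income Tax: taxable = $7,575.00
  $484.80 + 16% × ($7,575.00 − $5,600.00) = $484.80 + 16% × $1,975.00 = $800.80
Supplemental (35% flat on bonus): 35% × $16,500.00 = $5,775.00
Total state income tax: $800.80 + $5,775.00 = $6,575.80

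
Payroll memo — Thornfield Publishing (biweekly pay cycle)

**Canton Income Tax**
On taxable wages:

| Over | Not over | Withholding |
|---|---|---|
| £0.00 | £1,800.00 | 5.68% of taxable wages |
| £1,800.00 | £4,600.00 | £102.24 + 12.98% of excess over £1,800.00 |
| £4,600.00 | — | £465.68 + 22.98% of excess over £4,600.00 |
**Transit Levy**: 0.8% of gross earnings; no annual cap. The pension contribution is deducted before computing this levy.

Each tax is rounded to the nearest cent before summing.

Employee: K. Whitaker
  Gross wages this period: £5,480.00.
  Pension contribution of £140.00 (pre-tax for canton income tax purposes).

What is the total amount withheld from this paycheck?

£678.45

Canton Income Tax: taxable = £5,480.00 − £140.00 = £5,340.00
  £465.68 + 22.98% × (£5,340.00 − £4,600.00) = £465.68 + 22.98% × £740.00 = £635.73
Transit Levy: 0.8% × £5,340.00 = £42.72
Total: £635.73 + £42.72 = £678.45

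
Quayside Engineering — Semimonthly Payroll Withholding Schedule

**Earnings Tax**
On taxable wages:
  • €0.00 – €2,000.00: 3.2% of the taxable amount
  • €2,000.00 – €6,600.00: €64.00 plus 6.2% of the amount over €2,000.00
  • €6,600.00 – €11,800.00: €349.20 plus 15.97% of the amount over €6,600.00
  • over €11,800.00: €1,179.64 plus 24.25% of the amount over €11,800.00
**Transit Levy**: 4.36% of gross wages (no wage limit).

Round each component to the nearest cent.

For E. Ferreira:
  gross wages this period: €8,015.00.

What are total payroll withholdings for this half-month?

€924.63

Earnings Tax: taxable = €8,015.00
  €349.20 + 15.97% × (€8,015.00 − €6,600.00) = €349.20 + 15.97% × €1,415.00 = €575.18
Transit Levy: 4.36% × €8,015.00 = €349.45
Total: €575.18 + €349.45 = €924.63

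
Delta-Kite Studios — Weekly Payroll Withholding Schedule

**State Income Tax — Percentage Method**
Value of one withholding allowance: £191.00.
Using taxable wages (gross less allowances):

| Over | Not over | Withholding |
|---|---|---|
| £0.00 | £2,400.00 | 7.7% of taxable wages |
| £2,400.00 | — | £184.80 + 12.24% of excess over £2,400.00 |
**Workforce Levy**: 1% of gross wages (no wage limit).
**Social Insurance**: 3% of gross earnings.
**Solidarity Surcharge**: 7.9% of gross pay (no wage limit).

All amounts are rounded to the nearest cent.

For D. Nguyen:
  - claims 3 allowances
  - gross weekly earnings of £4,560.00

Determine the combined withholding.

State Income Tax: taxable = £4,560.00 − 3×£191.00 = £3,987.00
  £184.80 + 12.24% × (£3,987.00 − £2,400.00) = £184.80 + 12.24% × £1,587.00 = £379.05
Workforce Levy: 1% × £4,560.00 = £45.60
Social Insurance: 3% × £4,560.00 = £136.80
Solidarity Surcharge: 7.9% × £4,560.00 = £360.24
Total: £379.05 + £45.60 + £136.80 + £360.24 = £921.69

£921.69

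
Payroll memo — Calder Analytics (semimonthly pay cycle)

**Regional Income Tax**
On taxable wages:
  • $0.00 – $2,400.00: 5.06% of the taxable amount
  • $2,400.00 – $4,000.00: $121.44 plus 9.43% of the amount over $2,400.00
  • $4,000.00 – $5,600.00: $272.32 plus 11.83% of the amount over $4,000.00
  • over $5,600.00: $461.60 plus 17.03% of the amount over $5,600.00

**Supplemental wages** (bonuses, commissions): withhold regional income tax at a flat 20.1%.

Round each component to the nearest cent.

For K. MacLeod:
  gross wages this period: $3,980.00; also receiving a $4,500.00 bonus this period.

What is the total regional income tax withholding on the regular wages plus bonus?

$1,174.93

Regional Income Tax: taxable = $3,980.00
  $121.44 + 9.43% × ($3,980.00 − $2,400.00) = $121.44 + 9.43% × $1,580.00 = $270.43
Supplemental (20.1% flat on bonus): 20.1% × $4,500.00 = $904.50
Total regional income tax: $270.43 + $904.50 = $1,174.93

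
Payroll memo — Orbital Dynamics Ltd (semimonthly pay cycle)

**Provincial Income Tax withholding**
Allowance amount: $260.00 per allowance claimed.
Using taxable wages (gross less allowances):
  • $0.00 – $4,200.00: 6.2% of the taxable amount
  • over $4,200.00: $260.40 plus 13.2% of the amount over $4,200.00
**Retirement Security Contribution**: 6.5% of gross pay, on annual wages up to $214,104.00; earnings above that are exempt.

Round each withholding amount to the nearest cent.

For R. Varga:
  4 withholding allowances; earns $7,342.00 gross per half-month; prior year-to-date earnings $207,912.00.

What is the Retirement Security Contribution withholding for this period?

Retirement Security Contribution: cap $214,104.00 − YTD $207,912.00 = $6,192.00 subject; 6.5% × $6,192.00 = $402.48

$402.48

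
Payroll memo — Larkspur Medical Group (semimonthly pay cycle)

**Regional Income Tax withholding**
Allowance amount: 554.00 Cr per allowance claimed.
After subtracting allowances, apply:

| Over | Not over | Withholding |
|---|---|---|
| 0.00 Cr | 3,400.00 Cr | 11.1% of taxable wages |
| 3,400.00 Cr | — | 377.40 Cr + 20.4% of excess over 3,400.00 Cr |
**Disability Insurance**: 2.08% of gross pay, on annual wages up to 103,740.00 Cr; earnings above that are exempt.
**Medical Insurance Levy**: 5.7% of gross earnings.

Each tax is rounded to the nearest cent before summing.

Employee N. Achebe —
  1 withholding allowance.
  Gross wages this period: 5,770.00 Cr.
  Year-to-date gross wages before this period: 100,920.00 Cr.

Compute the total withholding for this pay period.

1,135.41 Cr

Regional Income Tax: taxable = 5,770.00 Cr − 1×554.00 Cr = 5,216.00 Cr
  377.40 Cr + 20.4% × (5,216.00 Cr − 3,400.00 Cr) = 377.40 Cr + 20.4% × 1,816.00 Cr = 747.86 Cr
Disability Insurance: cap 103,740.00 Cr − YTD 100,920.00 Cr = 2,820.00 Cr subject; 2.08% × 2,820.00 Cr = 58.66 Cr
Medical Insurance Levy: 5.7% × 5,770.00 Cr = 328.89 Cr
Total: 747.86 Cr + 58.66 Cr + 328.89 Cr = 1,135.41 Cr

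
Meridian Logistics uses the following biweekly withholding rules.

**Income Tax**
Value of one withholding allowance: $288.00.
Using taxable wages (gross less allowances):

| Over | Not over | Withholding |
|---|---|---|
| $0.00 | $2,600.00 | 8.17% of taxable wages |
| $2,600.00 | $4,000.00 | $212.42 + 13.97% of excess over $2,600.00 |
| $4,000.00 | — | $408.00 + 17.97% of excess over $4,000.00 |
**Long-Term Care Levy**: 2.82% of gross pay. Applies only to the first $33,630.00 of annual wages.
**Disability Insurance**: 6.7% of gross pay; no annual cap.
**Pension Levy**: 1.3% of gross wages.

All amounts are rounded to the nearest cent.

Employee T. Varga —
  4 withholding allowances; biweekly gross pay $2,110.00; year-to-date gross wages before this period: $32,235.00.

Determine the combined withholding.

$286.41

Income Tax: taxable = $2,110.00 − 4×$288.00 = $958.00
  8.17% × $958.00 = $78.27
Long-Term Care Levy: cap $33,630.00 − YTD $32,235.00 = $1,395.00 subject; 2.82% × $1,395.00 = $39.34
Disability Insurance: 6.7% × $2,110.00 = $141.37
Pension Levy: 1.3% × $2,110.00 = $27.43
Total: $78.27 + $39.34 + $141.37 + $27.43 = $286.41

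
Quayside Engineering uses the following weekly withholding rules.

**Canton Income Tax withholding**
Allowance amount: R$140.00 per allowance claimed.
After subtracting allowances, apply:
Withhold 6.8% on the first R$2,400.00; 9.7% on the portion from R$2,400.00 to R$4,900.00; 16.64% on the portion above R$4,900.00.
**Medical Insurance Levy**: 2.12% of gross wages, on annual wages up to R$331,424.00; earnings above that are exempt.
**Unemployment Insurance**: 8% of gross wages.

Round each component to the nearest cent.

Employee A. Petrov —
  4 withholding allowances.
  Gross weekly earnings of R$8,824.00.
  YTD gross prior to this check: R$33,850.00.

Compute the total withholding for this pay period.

Canton Income Tax: taxable = R$8,824.00 − 4×R$140.00 = R$8,264.00
  R$405.70 + 16.64% × (R$8,264.00 − R$4,900.00) = R$405.70 + 16.64% × R$3,364.00 = R$965.47
Medical Insurance Levy: 2.12% × R$8,824.00 = R$187.07
Unemployment Insurance: 8% × R$8,824.00 = R$705.92
Total: R$965.47 + R$187.07 + R$705.92 = R$1,858.46

R$1,858.46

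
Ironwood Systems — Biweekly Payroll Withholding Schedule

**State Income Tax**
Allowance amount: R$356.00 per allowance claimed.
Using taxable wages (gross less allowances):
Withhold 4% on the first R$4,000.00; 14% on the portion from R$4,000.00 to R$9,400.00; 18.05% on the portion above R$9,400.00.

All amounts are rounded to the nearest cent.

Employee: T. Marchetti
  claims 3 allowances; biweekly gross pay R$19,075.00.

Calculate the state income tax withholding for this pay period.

R$2,469.56

State Income Tax: taxable = R$19,075.00 − 3×R$356.00 = R$18,007.00
  R$916.00 + 18.05% × (R$18,007.00 − R$9,400.00) = R$916.00 + 18.05% × R$8,607.00 = R$2,469.56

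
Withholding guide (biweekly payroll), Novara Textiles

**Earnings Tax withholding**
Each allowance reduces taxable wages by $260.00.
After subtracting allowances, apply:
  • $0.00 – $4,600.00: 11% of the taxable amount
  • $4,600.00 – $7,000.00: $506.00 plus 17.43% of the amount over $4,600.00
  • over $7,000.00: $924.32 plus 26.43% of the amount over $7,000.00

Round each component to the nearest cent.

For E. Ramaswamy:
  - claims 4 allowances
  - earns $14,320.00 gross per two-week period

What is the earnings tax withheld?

Earnings Tax: taxable = $14,320.00 − 4×$260.00 = $13,280.00
  $924.32 + 26.43% × ($13,280.00 − $7,000.00) = $924.32 + 26.43% × $6,280.00 = $2,584.12

$2,584.12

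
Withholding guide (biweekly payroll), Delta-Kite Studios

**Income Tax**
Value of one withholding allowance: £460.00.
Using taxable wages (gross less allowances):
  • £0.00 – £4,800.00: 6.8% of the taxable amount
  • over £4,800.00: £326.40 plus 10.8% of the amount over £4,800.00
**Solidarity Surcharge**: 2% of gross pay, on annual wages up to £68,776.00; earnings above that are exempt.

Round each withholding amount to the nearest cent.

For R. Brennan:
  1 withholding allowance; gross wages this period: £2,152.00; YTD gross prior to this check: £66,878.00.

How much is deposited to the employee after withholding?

£1,998.98

Income Tax: taxable = £2,152.00 − 1×£460.00 = £1,692.00
  6.8% × £1,692.00 = £115.06
Solidarity Surcharge: cap £68,776.00 − YTD £66,878.00 = £1,898.00 subject; 2% × £1,898.00 = £37.96
Total withheld: £115.06 + £37.96 = £153.02
Net pay: £2,152.00 − £153.02 = £1,998.98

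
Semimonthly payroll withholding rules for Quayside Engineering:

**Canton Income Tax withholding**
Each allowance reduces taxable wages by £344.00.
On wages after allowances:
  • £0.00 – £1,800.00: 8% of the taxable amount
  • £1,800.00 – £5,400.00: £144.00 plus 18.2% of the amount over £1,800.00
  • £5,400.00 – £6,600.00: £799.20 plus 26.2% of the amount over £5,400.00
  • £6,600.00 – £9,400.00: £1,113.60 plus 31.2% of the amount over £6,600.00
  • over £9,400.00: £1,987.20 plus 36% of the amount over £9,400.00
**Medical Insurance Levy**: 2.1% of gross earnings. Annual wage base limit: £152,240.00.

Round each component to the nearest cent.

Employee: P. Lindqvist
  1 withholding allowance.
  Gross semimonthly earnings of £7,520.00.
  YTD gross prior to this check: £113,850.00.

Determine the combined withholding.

Canton Income Tax: taxable = £7,520.00 − 1×£344.00 = £7,176.00
  £1,113.60 + 31.2% × (£7,176.00 − £6,600.00) = £1,113.60 + 31.2% × £576.00 = £1,293.31
Medical Insurance Levy: 2.1% × £7,520.00 = £157.92
Total: £1,293.31 + £157.92 = £1,451.23

£1,451.23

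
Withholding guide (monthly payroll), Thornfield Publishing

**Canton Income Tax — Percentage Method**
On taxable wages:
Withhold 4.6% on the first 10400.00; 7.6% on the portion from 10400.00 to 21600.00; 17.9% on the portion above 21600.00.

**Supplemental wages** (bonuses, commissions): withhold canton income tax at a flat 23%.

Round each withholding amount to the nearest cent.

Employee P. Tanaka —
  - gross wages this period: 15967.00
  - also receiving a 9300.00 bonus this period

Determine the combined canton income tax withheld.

3040.49

Canton Income Tax: taxable = 15967.00
  478.40 + 7.6% × (15967.00 − 10400.00) = 478.40 + 7.6% × 5567.00 = 901.49
Supplemental (23% flat on bonus): 23% × 9300.00 = 2139.00
Total canton income tax: 901.49 + 2139.00 = 3040.49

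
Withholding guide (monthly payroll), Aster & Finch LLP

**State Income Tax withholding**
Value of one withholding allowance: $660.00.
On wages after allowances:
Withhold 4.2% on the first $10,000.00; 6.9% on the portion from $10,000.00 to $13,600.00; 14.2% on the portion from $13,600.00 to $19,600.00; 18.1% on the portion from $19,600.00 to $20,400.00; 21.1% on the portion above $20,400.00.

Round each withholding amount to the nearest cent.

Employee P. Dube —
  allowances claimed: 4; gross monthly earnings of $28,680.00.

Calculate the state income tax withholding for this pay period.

State Income Tax: taxable = $28,680.00 − 4×$660.00 = $26,040.00
  $1,665.20 + 21.1% × ($26,040.00 − $20,400.00) = $1,665.20 + 21.1% × $5,640.00 = $2,855.24

$2,855.24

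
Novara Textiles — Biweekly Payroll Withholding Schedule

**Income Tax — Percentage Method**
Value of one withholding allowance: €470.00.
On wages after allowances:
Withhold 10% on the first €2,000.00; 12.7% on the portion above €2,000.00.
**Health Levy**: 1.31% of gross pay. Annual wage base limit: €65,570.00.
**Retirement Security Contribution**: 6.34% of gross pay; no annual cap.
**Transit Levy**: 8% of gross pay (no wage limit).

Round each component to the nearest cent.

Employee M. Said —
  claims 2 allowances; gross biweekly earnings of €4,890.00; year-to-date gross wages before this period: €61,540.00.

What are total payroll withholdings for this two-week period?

Income Tax: taxable = €4,890.00 − 2×€470.00 = €3,950.00
  €200.00 + 12.7% × (€3,950.00 − €2,000.00) = €200.00 + 12.7% × €1,950.00 = €447.65
Health Levy: cap €65,570.00 − YTD €61,540.00 = €4,030.00 subject; 1.31% × €4,030.00 = €52.79
Retirement Security Contribution: 6.34% × €4,890.00 = €310.03
Transit Levy: 8% × €4,890.00 = €391.20
Total: €447.65 + €52.79 + €310.03 + €391.20 = €1,201.67

€1,201.67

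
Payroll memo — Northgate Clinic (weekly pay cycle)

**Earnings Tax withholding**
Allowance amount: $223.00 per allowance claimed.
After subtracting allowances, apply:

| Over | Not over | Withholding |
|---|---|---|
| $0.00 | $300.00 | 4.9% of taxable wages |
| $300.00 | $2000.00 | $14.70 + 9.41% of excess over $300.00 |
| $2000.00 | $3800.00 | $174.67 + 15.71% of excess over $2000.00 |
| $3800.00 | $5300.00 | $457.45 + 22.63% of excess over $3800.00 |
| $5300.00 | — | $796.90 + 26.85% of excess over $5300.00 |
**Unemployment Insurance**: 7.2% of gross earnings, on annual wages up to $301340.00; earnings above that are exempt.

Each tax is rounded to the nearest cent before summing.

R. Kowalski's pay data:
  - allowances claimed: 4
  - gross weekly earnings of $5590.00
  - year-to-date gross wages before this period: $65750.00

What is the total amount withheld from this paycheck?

$1063.15

Earnings Tax: taxable = $5590.00 − 4×$223.00 = $4698.00
  $457.45 + 22.63% × ($4698.00 − $3800.00) = $457.45 + 22.63% × $898.00 = $660.67
Unemployment Insurance: 7.2% × $5590.00 = $402.48
Total: $660.67 + $402.48 = $1063.15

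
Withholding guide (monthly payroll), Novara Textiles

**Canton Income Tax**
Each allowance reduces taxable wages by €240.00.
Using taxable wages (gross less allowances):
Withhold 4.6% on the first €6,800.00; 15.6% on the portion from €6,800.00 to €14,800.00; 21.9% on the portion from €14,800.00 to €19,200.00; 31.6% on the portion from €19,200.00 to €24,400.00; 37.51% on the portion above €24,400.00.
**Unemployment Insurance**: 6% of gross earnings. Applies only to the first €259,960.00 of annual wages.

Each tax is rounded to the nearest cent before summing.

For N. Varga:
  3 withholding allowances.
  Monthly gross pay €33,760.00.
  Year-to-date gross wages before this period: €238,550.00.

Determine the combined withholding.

Canton Income Tax: taxable = €33,760.00 − 3×€240.00 = €33,040.00
  €4,167.60 + 37.51% × (€33,040.00 − €24,400.00) = €4,167.60 + 37.51% × €8,640.00 = €7,408.46
Unemployment Insurance: cap €259,960.00 − YTD €238,550.00 = €21,410.00 subject; 6% × €21,410.00 = €1,284.60
Total: €7,408.46 + €1,284.60 = €8,693.06

€8,693.06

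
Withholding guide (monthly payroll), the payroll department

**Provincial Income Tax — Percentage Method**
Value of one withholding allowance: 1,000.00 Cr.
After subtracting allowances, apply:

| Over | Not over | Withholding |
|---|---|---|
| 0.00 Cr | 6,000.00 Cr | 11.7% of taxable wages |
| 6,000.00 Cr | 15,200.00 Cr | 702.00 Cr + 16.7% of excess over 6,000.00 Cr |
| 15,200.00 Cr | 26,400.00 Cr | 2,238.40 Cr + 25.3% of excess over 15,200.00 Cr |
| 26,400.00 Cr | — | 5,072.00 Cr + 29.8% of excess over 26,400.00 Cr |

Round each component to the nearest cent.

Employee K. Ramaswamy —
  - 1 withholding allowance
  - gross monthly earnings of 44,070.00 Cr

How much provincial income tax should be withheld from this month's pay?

10,039.66 Cr

Provincial Income Tax: taxable = 44,070.00 Cr − 1×1,000.00 Cr = 43,070.00 Cr
  5,072.00 Cr + 29.8% × (43,070.00 Cr − 26,400.00 Cr) = 5,072.00 Cr + 29.8% × 16,670.00 Cr = 10,039.66 Cr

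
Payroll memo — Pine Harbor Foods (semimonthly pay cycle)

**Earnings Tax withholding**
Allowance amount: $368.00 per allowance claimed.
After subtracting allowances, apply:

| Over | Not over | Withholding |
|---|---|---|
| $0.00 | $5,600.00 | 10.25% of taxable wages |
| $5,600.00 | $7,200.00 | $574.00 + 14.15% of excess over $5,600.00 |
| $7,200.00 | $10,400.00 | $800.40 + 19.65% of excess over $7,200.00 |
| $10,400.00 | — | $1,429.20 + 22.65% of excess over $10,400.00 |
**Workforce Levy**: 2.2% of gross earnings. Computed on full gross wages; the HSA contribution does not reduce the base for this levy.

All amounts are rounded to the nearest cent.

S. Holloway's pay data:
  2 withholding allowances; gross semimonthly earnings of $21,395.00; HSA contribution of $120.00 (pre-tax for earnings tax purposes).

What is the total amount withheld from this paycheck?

$4,196.37

Earnings Tax: taxable = $21,395.00 − $120.00 − 2×$368.00 = $20,539.00
  $1,429.20 + 22.65% × ($20,539.00 − $10,400.00) = $1,429.20 + 22.65% × $10,139.00 = $3,725.68
Workforce Levy: 2.2% × $21,395.00 = $470.69
Total: $3,725.68 + $470.69 = $4,196.37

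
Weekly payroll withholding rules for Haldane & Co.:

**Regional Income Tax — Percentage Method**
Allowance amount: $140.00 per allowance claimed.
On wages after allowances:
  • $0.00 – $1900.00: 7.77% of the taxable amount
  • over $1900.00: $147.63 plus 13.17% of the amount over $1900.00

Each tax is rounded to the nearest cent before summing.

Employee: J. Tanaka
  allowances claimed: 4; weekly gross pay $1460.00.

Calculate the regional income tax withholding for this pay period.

$69.93

Regional Income Tax: taxable = $1460.00 − 4×$140.00 = $900.00
  7.77% × $900.00 = $69.93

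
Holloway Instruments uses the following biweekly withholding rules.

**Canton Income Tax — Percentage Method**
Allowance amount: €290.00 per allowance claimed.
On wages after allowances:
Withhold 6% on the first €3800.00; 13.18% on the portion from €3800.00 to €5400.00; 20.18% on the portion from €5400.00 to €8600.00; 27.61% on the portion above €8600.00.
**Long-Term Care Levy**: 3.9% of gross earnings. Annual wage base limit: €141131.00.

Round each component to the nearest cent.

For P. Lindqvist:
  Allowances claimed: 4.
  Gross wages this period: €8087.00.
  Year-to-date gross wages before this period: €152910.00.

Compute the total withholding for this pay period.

€747.03

Canton Income Tax: taxable = €8087.00 − 4×€290.00 = €6927.00
  €438.88 + 20.18% × (€6927.00 − €5400.00) = €438.88 + 20.18% × €1527.00 = €747.03
Long-Term Care Levy: YTD €152910.00 ≥ cap €141131.00 → €0.00
Total: €747.03 + €0.00 = €747.03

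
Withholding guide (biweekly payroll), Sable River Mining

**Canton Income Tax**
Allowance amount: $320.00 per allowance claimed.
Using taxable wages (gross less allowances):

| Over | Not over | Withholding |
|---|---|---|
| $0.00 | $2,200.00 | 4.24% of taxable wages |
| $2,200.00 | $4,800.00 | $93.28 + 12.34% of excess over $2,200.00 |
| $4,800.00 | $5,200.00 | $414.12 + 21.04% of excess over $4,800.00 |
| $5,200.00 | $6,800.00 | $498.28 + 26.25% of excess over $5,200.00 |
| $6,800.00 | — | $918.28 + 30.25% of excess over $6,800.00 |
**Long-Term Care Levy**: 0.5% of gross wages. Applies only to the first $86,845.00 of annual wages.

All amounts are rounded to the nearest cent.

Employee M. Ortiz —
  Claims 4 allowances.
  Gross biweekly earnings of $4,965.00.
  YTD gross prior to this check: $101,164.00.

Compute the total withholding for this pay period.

Canton Income Tax: taxable = $4,965.00 − 4×$320.00 = $3,685.00
  $93.28 + 12.34% × ($3,685.00 − $2,200.00) = $93.28 + 12.34% × $1,485.00 = $276.53
Long-Term Care Levy: YTD $101,164.00 ≥ cap $86,845.00 → $0.00
Total: $276.53 + $0.00 = $276.53

$276.53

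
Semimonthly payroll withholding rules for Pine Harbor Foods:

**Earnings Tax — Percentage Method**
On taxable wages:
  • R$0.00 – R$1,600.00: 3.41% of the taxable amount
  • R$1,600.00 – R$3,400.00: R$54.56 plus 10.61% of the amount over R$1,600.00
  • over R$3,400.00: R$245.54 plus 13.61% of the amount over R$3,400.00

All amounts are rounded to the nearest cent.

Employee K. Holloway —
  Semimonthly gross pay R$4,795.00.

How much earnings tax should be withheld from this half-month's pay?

R$435.40

Earnings Tax: taxable = R$4,795.00
  R$245.54 + 13.61% × (R$4,795.00 − R$3,400.00) = R$245.54 + 13.61% × R$1,395.00 = R$435.40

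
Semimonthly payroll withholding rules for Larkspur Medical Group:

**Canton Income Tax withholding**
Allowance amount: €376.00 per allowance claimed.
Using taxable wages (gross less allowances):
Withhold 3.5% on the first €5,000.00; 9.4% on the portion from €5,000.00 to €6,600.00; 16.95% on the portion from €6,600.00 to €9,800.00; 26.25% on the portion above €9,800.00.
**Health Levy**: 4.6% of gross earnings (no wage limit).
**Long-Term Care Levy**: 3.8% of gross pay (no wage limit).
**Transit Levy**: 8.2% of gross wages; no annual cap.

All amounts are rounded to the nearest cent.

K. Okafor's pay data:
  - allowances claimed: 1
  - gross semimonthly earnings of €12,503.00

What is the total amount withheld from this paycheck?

€3,554.14

Canton Income Tax: taxable = €12,503.00 − 1×€376.00 = €12,127.00
  €867.80 + 26.25% × (€12,127.00 − €9,800.00) = €867.80 + 26.25% × €2,327.00 = €1,478.64
Health Levy: 4.6% × €12,503.00 = €575.14
Long-Term Care Levy: 3.8% × €12,503.00 = €475.11
Transit Levy: 8.2% × €12,503.00 = €1,025.25
Total: €1,478.64 + €575.14 + €475.11 + €1,025.25 = €3,554.14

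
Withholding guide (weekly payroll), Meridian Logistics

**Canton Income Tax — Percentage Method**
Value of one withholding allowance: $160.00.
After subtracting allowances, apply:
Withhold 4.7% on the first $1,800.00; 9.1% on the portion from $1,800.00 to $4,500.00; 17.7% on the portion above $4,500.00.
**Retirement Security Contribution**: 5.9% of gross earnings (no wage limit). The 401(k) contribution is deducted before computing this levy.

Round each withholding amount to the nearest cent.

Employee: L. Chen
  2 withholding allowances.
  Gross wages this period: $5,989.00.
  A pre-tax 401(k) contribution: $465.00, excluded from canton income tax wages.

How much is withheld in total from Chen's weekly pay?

$780.83

Canton Income Tax: taxable = $5,989.00 − $465.00 − 2×$160.00 = $5,204.00
  $330.30 + 17.7% × ($5,204.00 − $4,500.00) = $330.30 + 17.7% × $704.00 = $454.91
Retirement Security Contribution: 5.9% × $5,524.00 = $325.92
Total: $454.91 + $325.92 = $780.83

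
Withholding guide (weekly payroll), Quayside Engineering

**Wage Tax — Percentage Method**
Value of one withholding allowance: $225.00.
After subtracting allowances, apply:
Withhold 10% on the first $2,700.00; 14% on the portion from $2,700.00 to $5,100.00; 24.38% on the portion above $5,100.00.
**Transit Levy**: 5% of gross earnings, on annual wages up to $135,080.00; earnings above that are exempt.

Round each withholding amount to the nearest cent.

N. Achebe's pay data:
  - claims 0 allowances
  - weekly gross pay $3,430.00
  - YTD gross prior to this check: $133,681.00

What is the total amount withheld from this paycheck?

Wage Tax: taxable = $3,430.00
  $270.00 + 14% × ($3,430.00 − $2,700.00) = $270.00 + 14% × $730.00 = $372.20
Transit Levy: cap $135,080.00 − YTD $133,681.00 = $1,399.00 subject; 5% × $1,399.00 = $69.95
Total: $372.20 + $69.95 = $442.15

$442.15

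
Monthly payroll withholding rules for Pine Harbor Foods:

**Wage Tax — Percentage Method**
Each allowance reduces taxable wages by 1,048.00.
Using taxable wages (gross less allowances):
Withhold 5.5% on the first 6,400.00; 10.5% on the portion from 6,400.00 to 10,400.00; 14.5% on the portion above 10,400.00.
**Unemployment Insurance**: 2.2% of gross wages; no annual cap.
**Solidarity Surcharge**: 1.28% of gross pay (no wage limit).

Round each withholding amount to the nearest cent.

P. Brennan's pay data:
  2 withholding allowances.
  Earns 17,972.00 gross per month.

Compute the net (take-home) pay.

15,780.56

Wage Tax: taxable = 17,972.00 − 2×1,048.00 = 15,876.00
  772.00 + 14.5% × (15,876.00 − 10,400.00) = 772.00 + 14.5% × 5,476.00 = 1,566.02
Unemployment Insurance: 2.2% × 17,972.00 = 395.38
Solidarity Surcharge: 1.28% × 17,972.00 = 230.04
Total withheld: 1,566.02 + 395.38 + 230.04 = 2,191.44
Net pay: 17,972.00 − 2,191.44 = 15,780.56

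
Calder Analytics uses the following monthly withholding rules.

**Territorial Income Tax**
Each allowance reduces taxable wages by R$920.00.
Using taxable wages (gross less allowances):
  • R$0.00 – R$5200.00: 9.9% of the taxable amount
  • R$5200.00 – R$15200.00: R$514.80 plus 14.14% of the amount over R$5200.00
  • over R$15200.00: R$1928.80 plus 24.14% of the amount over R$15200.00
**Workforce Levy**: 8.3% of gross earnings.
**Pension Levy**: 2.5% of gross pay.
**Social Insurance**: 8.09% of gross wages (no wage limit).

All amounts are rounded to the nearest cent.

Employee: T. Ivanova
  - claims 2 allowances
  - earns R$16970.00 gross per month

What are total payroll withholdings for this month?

R$5124.53

Territorial Income Tax: taxable = R$16970.00 − 2×R$920.00 = R$15130.00
  R$514.80 + 14.14% × (R$15130.00 − R$5200.00) = R$514.80 + 14.14% × R$9930.00 = R$1918.90
Workforce Levy: 8.3% × R$16970.00 = R$1408.51
Pension Levy: 2.5% × R$16970.00 = R$424.25
Social Insurance: 8.09% × R$16970.00 = R$1372.87
Total: R$1918.90 + R$1408.51 + R$424.25 + R$1372.87 = R$5124.53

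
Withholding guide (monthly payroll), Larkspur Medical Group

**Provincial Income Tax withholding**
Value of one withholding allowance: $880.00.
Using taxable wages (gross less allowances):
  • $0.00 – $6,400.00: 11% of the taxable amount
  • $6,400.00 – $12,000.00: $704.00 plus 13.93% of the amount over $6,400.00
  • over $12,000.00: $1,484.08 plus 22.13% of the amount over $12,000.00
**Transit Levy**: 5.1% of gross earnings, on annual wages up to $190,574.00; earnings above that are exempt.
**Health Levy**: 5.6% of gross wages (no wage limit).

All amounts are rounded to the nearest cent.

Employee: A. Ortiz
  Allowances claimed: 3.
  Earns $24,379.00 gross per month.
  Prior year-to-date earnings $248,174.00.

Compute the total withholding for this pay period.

Provincial Income Tax: taxable = $24,379.00 − 3×$880.00 = $21,739.00
  $1,484.08 + 22.13% × ($21,739.00 − $12,000.00) = $1,484.08 + 22.13% × $9,739.00 = $3,639.32
Transit Levy: YTD $248,174.00 ≥ cap $190,574.00 → $0.00
Health Levy: 5.6% × $24,379.00 = $1,365.22
Total: $3,639.32 + $0.00 + $1,365.22 = $5,004.54

$5,004.54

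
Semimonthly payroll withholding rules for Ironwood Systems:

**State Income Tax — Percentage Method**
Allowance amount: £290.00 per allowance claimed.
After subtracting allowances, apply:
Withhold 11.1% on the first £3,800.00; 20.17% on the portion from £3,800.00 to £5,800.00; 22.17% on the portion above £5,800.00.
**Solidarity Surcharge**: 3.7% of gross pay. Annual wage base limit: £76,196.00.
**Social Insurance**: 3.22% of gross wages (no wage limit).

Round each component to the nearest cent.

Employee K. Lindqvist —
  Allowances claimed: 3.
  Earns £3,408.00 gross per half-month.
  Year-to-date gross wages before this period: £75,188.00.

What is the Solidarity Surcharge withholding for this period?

Solidarity Surcharge: cap £76,196.00 − YTD £75,188.00 = £1,008.00 subject; 3.7% × £1,008.00 = £37.30

£37.30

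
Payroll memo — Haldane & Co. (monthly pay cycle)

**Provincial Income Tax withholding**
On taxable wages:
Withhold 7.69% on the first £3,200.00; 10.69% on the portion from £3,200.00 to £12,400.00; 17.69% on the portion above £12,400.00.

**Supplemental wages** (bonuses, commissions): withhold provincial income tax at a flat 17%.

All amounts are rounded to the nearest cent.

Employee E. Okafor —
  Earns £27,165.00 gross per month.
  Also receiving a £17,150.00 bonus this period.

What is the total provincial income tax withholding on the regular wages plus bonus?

Provincial Income Tax: taxable = £27,165.00
  £1,229.56 + 17.69% × (£27,165.00 − £12,400.00) = £1,229.56 + 17.69% × £14,765.00 = £3,841.49
Supplemental (17% flat on bonus): 17% × £17,150.00 = £2,915.50
Total provincial income tax: £3,841.49 + £2,915.50 = £6,756.99

£6,756.99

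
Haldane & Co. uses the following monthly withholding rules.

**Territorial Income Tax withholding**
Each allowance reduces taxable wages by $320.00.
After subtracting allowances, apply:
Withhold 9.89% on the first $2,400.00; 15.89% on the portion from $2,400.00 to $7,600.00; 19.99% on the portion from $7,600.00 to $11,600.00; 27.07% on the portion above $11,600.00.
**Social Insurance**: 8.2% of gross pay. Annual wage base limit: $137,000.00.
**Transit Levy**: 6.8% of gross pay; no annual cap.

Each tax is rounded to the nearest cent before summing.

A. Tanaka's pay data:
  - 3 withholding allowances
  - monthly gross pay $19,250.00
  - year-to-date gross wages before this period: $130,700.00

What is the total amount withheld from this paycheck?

Territorial Income Tax: taxable = $19,250.00 − 3×$320.00 = $18,290.00
  $1,863.24 + 27.07% × ($18,290.00 − $11,600.00) = $1,863.24 + 27.07% × $6,690.00 = $3,674.22
Social Insurance: cap $137,000.00 − YTD $130,700.00 = $6,300.00 subject; 8.2% × $6,300.00 = $516.60
Transit Levy: 6.8% × $19,250.00 = $1,309.00
Total: $3,674.22 + $516.60 + $1,309.00 = $5,499.82

$5,499.82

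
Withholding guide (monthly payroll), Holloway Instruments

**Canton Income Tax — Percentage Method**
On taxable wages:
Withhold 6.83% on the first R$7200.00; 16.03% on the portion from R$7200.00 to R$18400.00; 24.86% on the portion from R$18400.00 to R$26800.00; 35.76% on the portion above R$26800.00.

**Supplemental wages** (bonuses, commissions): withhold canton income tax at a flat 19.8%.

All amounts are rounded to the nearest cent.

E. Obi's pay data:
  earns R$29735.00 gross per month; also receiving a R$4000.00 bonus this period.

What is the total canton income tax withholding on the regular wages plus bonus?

R$6216.92

Canton Income Tax: taxable = R$29735.00
  R$4375.36 + 35.76% × (R$29735.00 − R$26800.00) = R$4375.36 + 35.76% × R$2935.00 = R$5424.92
Supplemental (19.8% flat on bonus): 19.8% × R$4000.00 = R$792.00
Total canton income tax: R$5424.92 + R$792.00 = R$6216.92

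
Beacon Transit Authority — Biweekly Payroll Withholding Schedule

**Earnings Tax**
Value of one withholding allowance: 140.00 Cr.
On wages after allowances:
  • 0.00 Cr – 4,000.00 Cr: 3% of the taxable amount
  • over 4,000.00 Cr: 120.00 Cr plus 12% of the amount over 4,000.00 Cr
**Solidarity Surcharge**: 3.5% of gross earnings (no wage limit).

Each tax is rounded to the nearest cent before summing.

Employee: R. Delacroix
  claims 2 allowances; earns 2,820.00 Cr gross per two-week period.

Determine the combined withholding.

Earnings Tax: taxable = 2,820.00 Cr − 2×140.00 Cr = 2,540.00 Cr
  3% × 2,540.00 Cr = 76.20 Cr
Solidarity Surcharge: 3.5% × 2,820.00 Cr = 98.70 Cr
Total: 76.20 Cr + 98.70 Cr = 174.90 Cr

174.90 Cr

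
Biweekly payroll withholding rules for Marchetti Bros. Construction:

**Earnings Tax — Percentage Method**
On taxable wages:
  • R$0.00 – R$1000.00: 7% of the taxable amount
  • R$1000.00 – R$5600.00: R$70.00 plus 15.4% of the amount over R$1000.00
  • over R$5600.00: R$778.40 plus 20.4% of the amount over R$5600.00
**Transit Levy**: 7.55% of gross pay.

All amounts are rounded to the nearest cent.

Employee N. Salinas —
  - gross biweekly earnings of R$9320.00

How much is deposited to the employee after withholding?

R$7079.06

Earnings Tax: taxable = R$9320.00
  R$778.40 + 20.4% × (R$9320.00 − R$5600.00) = R$778.40 + 20.4% × R$3720.00 = R$1537.28
Transit Levy: 7.55% × R$9320.00 = R$703.66
Total withheld: R$1537.28 + R$703.66 = R$2240.94
Net pay: R$9320.00 − R$2240.94 = R$7079.06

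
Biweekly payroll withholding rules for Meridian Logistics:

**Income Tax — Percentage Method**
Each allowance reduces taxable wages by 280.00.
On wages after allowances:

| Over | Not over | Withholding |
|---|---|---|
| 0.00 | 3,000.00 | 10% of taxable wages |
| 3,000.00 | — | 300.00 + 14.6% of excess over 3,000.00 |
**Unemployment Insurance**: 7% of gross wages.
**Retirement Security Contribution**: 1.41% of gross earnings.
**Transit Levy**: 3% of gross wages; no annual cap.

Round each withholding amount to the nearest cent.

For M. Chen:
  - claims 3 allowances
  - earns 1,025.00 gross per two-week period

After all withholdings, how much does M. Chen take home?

Income Tax: taxable = 1,025.00 − 3×280.00 = 185.00
  10% × 185.00 = 18.50
Unemployment Insurance: 7% × 1,025.00 = 71.75
Retirement Security Contribution: 1.41% × 1,025.00 = 14.45
Transit Levy: 3% × 1,025.00 = 30.75
Total withheld: 18.50 + 71.75 + 14.45 + 30.75 = 135.45
Net pay: 1,025.00 − 135.45 = 889.55

889.55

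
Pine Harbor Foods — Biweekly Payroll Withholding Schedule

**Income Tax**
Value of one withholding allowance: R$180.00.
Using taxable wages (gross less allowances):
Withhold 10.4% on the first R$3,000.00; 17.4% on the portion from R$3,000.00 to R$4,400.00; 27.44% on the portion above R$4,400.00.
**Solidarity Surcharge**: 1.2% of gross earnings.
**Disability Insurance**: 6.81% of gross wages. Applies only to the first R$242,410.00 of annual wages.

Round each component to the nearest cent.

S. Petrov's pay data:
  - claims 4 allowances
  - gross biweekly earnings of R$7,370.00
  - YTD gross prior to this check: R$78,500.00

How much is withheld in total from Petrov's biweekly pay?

R$1,763.34

Income Tax: taxable = R$7,370.00 − 4×R$180.00 = R$6,650.00
  R$555.60 + 27.44% × (R$6,650.00 − R$4,400.00) = R$555.60 + 27.44% × R$2,250.00 = R$1,173.00
Solidarity Surcharge: 1.2% × R$7,370.00 = R$88.44
Disability Insurance: 6.81% × R$7,370.00 = R$501.90
Total: R$1,173.00 + R$88.44 + R$501.90 = R$1,763.34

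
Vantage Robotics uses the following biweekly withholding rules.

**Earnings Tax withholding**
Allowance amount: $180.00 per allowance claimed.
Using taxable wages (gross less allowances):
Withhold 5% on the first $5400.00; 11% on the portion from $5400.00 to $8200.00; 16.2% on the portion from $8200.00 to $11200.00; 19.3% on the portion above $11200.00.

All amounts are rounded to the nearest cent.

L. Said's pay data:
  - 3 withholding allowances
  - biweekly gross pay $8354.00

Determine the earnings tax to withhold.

$535.54

Earnings Tax: taxable = $8354.00 − 3×$180.00 = $7814.00
  $270.00 + 11% × ($7814.00 − $5400.00) = $270.00 + 11% × $2414.00 = $535.54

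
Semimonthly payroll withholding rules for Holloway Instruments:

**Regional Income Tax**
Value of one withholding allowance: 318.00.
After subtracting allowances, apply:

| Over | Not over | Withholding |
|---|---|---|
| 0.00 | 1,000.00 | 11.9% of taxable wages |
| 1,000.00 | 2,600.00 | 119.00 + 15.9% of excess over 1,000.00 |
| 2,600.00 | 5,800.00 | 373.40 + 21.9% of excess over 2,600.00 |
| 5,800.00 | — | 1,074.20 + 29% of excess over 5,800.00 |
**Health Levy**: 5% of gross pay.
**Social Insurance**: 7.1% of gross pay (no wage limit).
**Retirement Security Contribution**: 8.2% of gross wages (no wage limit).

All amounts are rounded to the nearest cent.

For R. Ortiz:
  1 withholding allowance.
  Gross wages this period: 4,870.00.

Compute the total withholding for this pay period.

Regional Income Tax: taxable = 4,870.00 − 1×318.00 = 4,552.00
  373.40 + 21.9% × (4,552.00 − 2,600.00) = 373.40 + 21.9% × 1,952.00 = 800.89
Health Levy: 5% × 4,870.00 = 243.50
Social Insurance: 7.1% × 4,870.00 = 345.77
Retirement Security Contribution: 8.2% × 4,870.00 = 399.34
Total: 800.89 + 243.50 + 345.77 + 399.34 = 1,789.50

1,789.50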